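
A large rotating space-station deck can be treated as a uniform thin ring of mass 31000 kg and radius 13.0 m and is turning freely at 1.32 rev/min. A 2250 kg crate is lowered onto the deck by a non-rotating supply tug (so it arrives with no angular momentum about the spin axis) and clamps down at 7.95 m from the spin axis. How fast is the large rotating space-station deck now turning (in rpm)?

ω_f ≈ 1.29 rpm

The added mass arrives with no angular momentum about the spin axis, and any external torque about the spin axis is negligible, so the system's angular momentum is conserved.
I_p = (31000)(13.0)² = 5.239e+06 kg·m².
Added inertia Σmr² = (2250)(7.95)² = 1.422e+05 kg·m²; I_f = 5.239e+06 + 1.422e+05 = 5.381e+06 kg·m².
ω_f = I_p ω_i / I_f = (5.239e+06)(1.32) / 5.381e+06 = 1.285 rpm.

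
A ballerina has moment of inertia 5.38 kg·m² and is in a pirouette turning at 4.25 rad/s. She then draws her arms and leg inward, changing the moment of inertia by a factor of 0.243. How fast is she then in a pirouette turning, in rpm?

No external torque acts about the spin axis, so angular momentum is conserved.
I₂ = 0.243 × 5.38 = 1.307 kg·m².
ω₂ = I₁ω₁ / I₂ = (5.380)(4.25 rad/s) / (1.307) = 17.49 rad/s = 167.0 rpm.

ω₂ ≈ 167 rpm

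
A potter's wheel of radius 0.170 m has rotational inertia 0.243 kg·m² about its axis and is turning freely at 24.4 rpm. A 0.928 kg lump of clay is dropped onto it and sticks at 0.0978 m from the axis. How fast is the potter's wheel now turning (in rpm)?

ω_f ≈ 23.5 rpm

The added mass arrives with no angular momentum about the axis, and any external torque about the axis is negligible, so the system's angular momentum is conserved.
Added inertia Σmr² = (0.928)(0.0978)² = 0.008876 kg·m²; I_f = 0.2430 + 0.008876 = 0.2519 kg·m².
ω_f = I_p ω_i / I_f = (0.2430)(24.4) / 0.2519 = 23.54 rpm.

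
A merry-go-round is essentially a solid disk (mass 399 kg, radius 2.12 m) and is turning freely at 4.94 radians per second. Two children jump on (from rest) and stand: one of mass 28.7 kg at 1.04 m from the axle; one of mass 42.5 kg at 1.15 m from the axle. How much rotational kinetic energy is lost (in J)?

energy lost ≈ 970 J

No external torque acts about the axle; L_before = L_after.
I_p = ½(399)(2.12)² = 896.6 kg·m².
Added inertia Σmr² = (28.7)(1.04)² + (42.5)(1.15)² = 87.25 kg·m²; I_f = 896.6 + 87.25 = 983.9 kg·m².
ω_f = I_p ω_i / I_f = (896.6)(4.94) / 983.9 = 4.502 rad/s.
KE_i = ½(896.6)(4.940 rad/s)² = 10940 J; KE_f = ½(983.9)(4.502)² = 9970 J.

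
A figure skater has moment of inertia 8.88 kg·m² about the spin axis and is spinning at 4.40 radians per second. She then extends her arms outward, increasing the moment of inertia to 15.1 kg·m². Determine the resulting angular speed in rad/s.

ω₂ ≈ 2.59 rad/s

No external torque acts about the spin axis, so angular momentum is conserved.
ω₂ = I₁ω₁ / I₂ = (8.880)(4.40 rad/s) / (15.10) = 2.588 rad/s.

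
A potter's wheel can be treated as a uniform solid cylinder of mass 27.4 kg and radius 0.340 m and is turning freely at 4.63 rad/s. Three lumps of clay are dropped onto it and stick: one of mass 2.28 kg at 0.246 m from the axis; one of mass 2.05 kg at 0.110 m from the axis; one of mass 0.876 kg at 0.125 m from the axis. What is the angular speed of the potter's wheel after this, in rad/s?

ω_f ≈ 4.17 rad/s

No external torque acts about the axis; L_before = L_after.
I_p = ½(27.4)(0.340)² = 1.584 kg·m².
Added inertia Σmr² = (2.28)(0.246)² + (2.05)(0.110)² + (0.876)(0.125)² = 0.1765 kg·m²; I_f = 1.584 + 0.1765 = 1.760 kg·m².
ω_f = I_p ω_i / I_f = (1.584)(4.63) / 1.760 = 4.166 rad/s.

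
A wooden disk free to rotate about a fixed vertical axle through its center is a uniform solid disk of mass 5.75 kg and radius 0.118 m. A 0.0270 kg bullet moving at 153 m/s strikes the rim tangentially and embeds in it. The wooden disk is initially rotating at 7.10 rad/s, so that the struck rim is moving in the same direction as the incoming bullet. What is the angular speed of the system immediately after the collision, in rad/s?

|ω_f| ≈ 19.1 rad/s

About the axle the impulsive forces during the collision are internal, so angular momentum about that axis is conserved.
I_p = ½(5.75)(0.118)² = 0.04003 kg·m². Taking the sense of the bullet's angular momentum as positive, L_{bullet} = m v R = (0.0270)(153)(0.118) = 0.4875 kg·m²/s.
L_i = +I_p ω_p + m v R = +(0.04003)(7.10) + 0.4875 = 0.7717 kg·m²/s.
After sticking, I_f = I_p + m R² = 0.04003 + (0.0270)(0.118)² = 0.04041 kg·m².
ω_f = L_i / I_f = 0.7717 / 0.04041 = 19.10 rad/s.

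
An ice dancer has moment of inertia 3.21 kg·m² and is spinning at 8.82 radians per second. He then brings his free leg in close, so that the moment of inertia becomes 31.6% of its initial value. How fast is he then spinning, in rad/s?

ω₂ ≈ 27.9 rad/s

Angular momentum about the spin axis is conserved since the torque about it is zero.
I₂ = 0.316 × 3.21 = 1.014 kg·m².
ω₂ = I₁ω₁ / I₂ = (3.210)(8.82 rad/s) / (1.014) = 27.91 rad/s.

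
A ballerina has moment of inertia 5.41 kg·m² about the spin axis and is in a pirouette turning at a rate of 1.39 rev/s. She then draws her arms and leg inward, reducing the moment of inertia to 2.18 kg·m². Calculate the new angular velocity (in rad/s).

No external torque acts about the spin axis, so angular momentum is conserved.
ω₂ = I₁ω₁ / I₂ = (5.410)(1.39 rev/s) / (2.180) = 3.449 rev/s = 21.67 rad/s.

ω₂ ≈ 21.7 rad/s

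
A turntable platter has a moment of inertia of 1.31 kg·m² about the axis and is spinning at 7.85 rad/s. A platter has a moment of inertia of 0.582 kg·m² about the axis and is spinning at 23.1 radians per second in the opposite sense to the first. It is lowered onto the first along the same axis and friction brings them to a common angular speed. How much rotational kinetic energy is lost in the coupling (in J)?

ΔKE lost ≈ 193 J

The coupling torques are internal; angular momentum about the shared axis is conserved.
Taking A's sense as positive: L = (1.310)(7.85) − (0.5820)(23.1) = -3.161 kg·m²·rad/s.
Combined I = 1.310 + 0.5820 = 1.892 kg·m².
ω_f = L / I = -3.161 / 1.892 = -1.671 rad/s.
KE_i = ½ΣIω² = 195.6 J; KE_f = ½(1.892)(1.671)² = 2.640 J.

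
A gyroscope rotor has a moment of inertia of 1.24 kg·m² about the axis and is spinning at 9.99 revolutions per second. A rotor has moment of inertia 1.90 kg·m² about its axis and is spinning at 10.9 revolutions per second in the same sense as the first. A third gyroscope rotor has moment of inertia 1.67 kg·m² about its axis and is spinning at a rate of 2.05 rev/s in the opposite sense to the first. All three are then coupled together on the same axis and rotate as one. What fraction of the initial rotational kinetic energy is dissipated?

fraction ≈ 0.487

No external torque acts about the common axis, so total angular momentum is conserved.
Taking A's sense as positive: L = (1.240)(9.99) + (1.900)(10.9) − (1.670)(2.05) = 29.67 kg·m²·rev/s.
Combined I = 1.240 + 1.900 + 1.670 = 4.810 kg·m².
ω_f = L / I = 29.67 / 4.810 = 6.169 rev/s.
KE_i = ½ΣIω² = 7037 J; KE_f = ½(4.810)(38.76)² = 3614 J.
Fraction dissipated = (KE_i − KE_f)/KE_i = 0.4865.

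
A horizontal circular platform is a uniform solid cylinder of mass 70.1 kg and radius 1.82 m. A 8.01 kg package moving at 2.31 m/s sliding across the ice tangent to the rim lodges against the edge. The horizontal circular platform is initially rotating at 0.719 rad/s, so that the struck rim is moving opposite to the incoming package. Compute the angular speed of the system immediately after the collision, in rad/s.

|ω_f| ≈ 0.349 rad/s

The axle reaction passes through the central axle and exerts no torque about it; angular momentum about the central axle is conserved through the impact.
I_p = ½(70.1)(1.82)² = 116.1 kg·m². Taking the sense of the package's angular momentum as positive, L_{package} = m v R = (8.01)(2.31)(1.82) = 33.68 kg·m²/s.
L_i = −I_p ω_p + m v R = −(116.1)(0.719) + 33.68 = -49.80 kg·m²/s.
After sticking, I_f = I_p + m R² = 116.1 + (8.01)(1.82)² = 142.6 kg·m².
ω_f = L_i / I_f = -49.80 / 142.6 = -0.3492 rad/s.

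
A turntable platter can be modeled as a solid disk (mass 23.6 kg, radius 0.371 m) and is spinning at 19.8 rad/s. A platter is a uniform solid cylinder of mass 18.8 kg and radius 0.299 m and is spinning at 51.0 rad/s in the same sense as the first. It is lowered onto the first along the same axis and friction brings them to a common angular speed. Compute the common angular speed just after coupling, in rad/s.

|ω_f| ≈ 30.4 rad/s

No external torque acts about the common axis, so total angular momentum is conserved.
Moments of inertia: I_A = ½(23.6)(0.371)² = 1.624 kg·m²; I_B = ½(18.8)(0.299)² = 0.8404 kg·m².
Taking A's sense as positive: L = (1.624)(19.8) + (0.8404)(51.0) = 75.02 kg·m²·rad/s.
Combined I = 1.624 + 0.8404 = 2.465 kg·m².
ω_f = L / I = 75.02 / 2.465 = 30.44 rad/s.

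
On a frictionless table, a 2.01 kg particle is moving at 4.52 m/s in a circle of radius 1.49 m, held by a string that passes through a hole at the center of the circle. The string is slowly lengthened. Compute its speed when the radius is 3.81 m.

The only horizontal force on the mass is along the cord (radial), so it exerts no torque about the hole and angular momentum m v r is conserved.
v₂ = v₁ r₁ / r₂ = (4.52)(1.49) / (3.81) = 1.768 m/s.

v₂ ≈ 1.77 m/s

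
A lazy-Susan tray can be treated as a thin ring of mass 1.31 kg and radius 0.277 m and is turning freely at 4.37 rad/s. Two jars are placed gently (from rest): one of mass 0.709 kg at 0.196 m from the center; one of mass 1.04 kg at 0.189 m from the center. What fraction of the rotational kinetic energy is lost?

fraction ≈ 0.390

The added mass arrives with no angular momentum about the center, and any external torque about the center is negligible, so the system's angular momentum is conserved.
I_p = (1.31)(0.277)² = 0.1005 kg·m².
Added inertia Σmr² = (0.709)(0.196)² + (1.04)(0.189)² = 0.06439 kg·m²; I_f = 0.1005 + 0.06439 = 0.1649 kg·m².
ω_f = I_p ω_i / I_f = (0.1005)(4.37) / 0.1649 = 2.664 rad/s.
KE_i = ½(0.1005)(4.370 rad/s)² = 0.9598 J; KE_f = ½(0.1649)(2.664)² = 0.5850 J.
Fraction lost = 0.3905.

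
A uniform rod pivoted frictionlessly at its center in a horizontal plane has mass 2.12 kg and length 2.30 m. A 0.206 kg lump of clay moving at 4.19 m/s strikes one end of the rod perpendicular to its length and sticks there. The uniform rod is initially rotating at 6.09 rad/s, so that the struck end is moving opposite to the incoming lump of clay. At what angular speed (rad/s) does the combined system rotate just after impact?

The axle reaction passes through the pivot and exerts no torque about it; angular momentum about the pivot is conserved through the impact.
I_p = (1/12)(2.12)(2.30)² = 0.9346 kg·m². Taking the sense of the lump of clay's angular momentum as positive, L_{lump} = m v R = (0.206)(4.19)(2.30/2) = 0.9926 kg·m²/s.
L_i = −I_p ω_p + m v R = −(0.9346)(6.09) + 0.9926 = -4.699 kg·m²/s.
After sticking, I_f = I_p + m R² = 0.9346 + (0.206)(2.30/2)² = 1.207 kg·m².
ω_f = L_i / I_f = -4.699 / 1.207 = -3.893 rad/s.

|ω_f| ≈ 3.89 rad/s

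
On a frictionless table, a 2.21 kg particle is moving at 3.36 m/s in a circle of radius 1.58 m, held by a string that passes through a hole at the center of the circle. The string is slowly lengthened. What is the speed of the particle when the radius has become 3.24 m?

The only horizontal force on the mass is along the cord (radial), so it exerts no torque about the hole and angular momentum m v r is conserved.
v₂ = v₁ r₁ / r₂ = (3.36)(1.58) / (3.24) = 1.639 m/s.

v₂ ≈ 1.64 m/s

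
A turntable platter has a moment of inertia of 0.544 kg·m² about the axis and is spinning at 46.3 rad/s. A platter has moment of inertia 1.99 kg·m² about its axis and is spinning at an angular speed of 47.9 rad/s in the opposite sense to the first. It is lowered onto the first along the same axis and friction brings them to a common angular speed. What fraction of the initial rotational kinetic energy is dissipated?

The coupling torques are internal; angular momentum about the shared axis is conserved.
Taking A's sense as positive: L = (0.5440)(46.3) − (1.990)(47.9) = -70.13 kg·m²·rad/s.
Combined I = 0.5440 + 1.990 = 2.534 kg·m².
ω_f = L / I = -70.13 / 2.534 = -27.68 rad/s.
KE_i = ½ΣIω² = 2866 J; KE_f = ½(2.534)(27.68)² = 970.6 J.
Fraction dissipated = (KE_i − KE_f)/KE_i = 0.6614.

fraction ≈ 0.661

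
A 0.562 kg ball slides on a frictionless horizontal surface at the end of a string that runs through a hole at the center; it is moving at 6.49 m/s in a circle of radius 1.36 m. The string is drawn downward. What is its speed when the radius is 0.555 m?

v₂ ≈ 15.9 m/s

Central (radial) force ⇒ zero torque about the center ⇒ m v r is constant.
v₂ = v₁ r₁ / r₂ = (6.49)(1.36) / (0.555) = 15.90 m/s.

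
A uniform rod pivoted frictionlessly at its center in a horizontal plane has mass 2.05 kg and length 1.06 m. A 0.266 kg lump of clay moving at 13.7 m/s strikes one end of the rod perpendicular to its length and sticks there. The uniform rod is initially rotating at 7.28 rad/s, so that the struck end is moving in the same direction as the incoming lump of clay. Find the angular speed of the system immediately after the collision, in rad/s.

|ω_f| ≈ 12.5 rad/s

The axle reaction passes through the pivot and exerts no torque about it; angular momentum about the pivot is conserved through the impact.
I_p = (1/12)(2.05)(1.06)² = 0.1919 kg·m². Taking the sense of the lump of clay's angular momentum as positive, L_{lump} = m v R = (0.266)(13.7)(1.06/2) = 1.931 kg·m²/s.
L_i = +I_p ω_p + m v R = +(0.1919)(7.28) + 1.931 = 3.329 kg·m²/s.
After sticking, I_f = I_p + m R² = 0.1919 + (0.266)(1.06/2)² = 0.2667 kg·m².
ω_f = L_i / I_f = 3.329 / 0.2667 = 12.48 rad/s.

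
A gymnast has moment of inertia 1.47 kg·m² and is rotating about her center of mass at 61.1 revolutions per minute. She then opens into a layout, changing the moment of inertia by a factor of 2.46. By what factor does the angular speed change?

No external torque acts about the spin axis, so angular momentum is conserved.
I₂ = 2.46 × 1.47 = 3.616 kg·m².
ω₂/ω₁ = I₁/I₂ = 1.470 / 3.616 = 0.4065.

ω₂/ω₁ ≈ 0.407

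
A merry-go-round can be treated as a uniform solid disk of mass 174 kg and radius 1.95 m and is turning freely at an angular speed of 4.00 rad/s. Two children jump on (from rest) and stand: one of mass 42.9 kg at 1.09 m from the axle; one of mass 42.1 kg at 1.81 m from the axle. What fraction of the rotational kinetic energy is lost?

The added mass arrives with no angular momentum about the axle, and any external torque about the axle is negligible, so the system's angular momentum is conserved.
I_p = ½(174)(1.95)² = 330.8 kg·m².
Added inertia Σmr² = (42.9)(1.09)² + (42.1)(1.81)² = 188.9 kg·m²; I_f = 330.8 + 188.9 = 519.7 kg·m².
ω_f = I_p ω_i / I_f = (330.8)(4.00) / 519.7 = 2.546 rad/s.
KE_i = ½(330.8)(4.000 rad/s)² = 2647 J; KE_f = ½(519.7)(2.546)² = 1685 J.
Fraction lost = 0.3635.

fraction ≈ 0.363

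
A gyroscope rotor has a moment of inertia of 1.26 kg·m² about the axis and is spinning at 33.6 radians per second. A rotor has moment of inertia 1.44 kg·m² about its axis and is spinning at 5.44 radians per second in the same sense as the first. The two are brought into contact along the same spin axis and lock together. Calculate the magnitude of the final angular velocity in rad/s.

The coupling torques are internal; angular momentum about the shared axis is conserved.
Taking A's sense as positive: L = (1.260)(33.6) + (1.440)(5.44) = 50.17 kg·m²·rad/s.
Combined I = 1.260 + 1.440 = 2.700 kg·m².
ω_f = L / I = 50.17 / 2.700 = 18.58 rad/s.

|ω_f| ≈ 18.6 rad/s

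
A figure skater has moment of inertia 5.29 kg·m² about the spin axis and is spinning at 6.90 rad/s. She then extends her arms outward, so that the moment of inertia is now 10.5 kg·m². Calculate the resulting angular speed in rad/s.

ω₂ ≈ 3.48 rad/s

Angular momentum about the spin axis is conserved since the torque about it is zero.
ω₂ = I₁ω₁ / I₂ = (5.290)(6.90 rad/s) / (10.50) = 3.476 rad/s.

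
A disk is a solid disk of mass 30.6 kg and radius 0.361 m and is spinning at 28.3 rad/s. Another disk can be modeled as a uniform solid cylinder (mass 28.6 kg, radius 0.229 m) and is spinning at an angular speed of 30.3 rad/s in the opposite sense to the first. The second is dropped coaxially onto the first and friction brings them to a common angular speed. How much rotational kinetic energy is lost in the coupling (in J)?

The coupling torques are internal; angular momentum about the shared axis is conserved.
Moments of inertia: I_A = ½(30.6)(0.361)² = 1.994 kg·m²; I_B = ½(28.6)(0.229)² = 0.7499 kg·m².
Taking A's sense as positive: L = (1.994)(28.3) − (0.7499)(30.3) = 33.71 kg·m²·rad/s.
Combined I = 1.994 + 0.7499 = 2.744 kg·m².
ω_f = L / I = 33.71 / 2.744 = 12.28 rad/s.
KE_i = ½ΣIω² = 1143 J; KE_f = ½(2.744)(12.28)² = 207.0 J.

ΔKE lost ≈ 936 J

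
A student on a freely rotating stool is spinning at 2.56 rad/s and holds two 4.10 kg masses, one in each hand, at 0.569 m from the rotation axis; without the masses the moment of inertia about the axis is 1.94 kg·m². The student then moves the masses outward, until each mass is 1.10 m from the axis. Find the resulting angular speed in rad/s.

No external torque acts about the spin axis, so angular momentum is conserved.
I₁ = 1.94 + 2(4.10)(0.569)² = 4.595 kg·m²; I₂ = 1.94 + 2(4.10)(1.10)² = 11.86 kg·m².
ω₂ = I₁ω₁ / I₂ = (4.595)(2.56 rad/s) / (11.86) = 0.9916 rad/s.

ω₂ ≈ 0.992 rad/s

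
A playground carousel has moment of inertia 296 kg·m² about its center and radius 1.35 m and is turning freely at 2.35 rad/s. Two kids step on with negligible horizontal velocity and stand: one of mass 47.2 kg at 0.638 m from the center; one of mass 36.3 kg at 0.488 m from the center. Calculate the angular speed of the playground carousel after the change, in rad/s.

ω_f ≈ 2.15 rad/s

The added mass arrives with no angular momentum about the center, and any external torque about the center is negligible, so the system's angular momentum is conserved.
Added inertia Σmr² = (47.2)(0.638)² + (36.3)(0.488)² = 27.86 kg·m²; I_f = 296.0 + 27.86 = 323.9 kg·m².
ω_f = I_p ω_i / I_f = (296.0)(2.35) / 323.9 = 2.148 rad/s.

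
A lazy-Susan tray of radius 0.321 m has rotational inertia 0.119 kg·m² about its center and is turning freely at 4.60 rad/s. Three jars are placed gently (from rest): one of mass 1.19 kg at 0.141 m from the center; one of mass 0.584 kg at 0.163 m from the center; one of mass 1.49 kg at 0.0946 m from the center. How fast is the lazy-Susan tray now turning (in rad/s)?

No external torque acts about the center; L_before = L_after.
Added inertia Σmr² = (1.19)(0.141)² + (0.584)(0.163)² + (1.49)(0.0946)² = 0.05251 kg·m²; I_f = 0.1190 + 0.05251 = 0.1715 kg·m².
ω_f = I_p ω_i / I_f = (0.1190)(4.60) / 0.1715 = 3.192 rad/s.

ω_f ≈ 3.19 rad/s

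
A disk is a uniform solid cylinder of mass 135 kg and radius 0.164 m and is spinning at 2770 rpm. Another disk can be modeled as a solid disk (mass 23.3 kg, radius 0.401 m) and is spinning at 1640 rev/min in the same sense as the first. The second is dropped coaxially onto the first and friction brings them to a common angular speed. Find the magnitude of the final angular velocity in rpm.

|ω_f| ≈ 2200 rpm

No external torque acts about the common axis, so total angular momentum is conserved.
Moments of inertia: I_A = ½(135)(0.164)² = 1.815 kg·m²; I_B = ½(23.3)(0.401)² = 1.873 kg·m².
Taking A's sense as positive: L = (1.815)(2770) + (1.873)(1640) = 8101 kg·m²·rpm.
Combined I = 1.815 + 1.873 = 3.689 kg·m².
ω_f = L / I = 8101 / 3.689 = 2196 rpm.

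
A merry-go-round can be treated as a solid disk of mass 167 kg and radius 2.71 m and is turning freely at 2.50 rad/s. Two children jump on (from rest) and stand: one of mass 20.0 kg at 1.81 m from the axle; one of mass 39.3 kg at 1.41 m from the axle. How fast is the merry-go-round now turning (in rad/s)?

No external torque acts about the axle; L_before = L_after.
I_p = ½(167)(2.71)² = 613.2 kg·m².
Added inertia Σmr² = (20.0)(1.81)² + (39.3)(1.41)² = 143.7 kg·m²; I_f = 613.2 + 143.7 = 756.9 kg·m².
ω_f = I_p ω_i / I_f = (613.2)(2.50) / 756.9 = 2.026 rad/s.

ω_f ≈ 2.03 rad/s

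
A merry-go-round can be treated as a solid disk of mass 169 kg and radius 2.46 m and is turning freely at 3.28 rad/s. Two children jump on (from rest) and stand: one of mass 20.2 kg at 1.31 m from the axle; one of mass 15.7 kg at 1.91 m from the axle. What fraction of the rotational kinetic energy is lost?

No external torque acts about the axle; L_before = L_after.
I_p = ½(169)(2.46)² = 511.4 kg·m².
Added inertia Σmr² = (20.2)(1.31)² + (15.7)(1.91)² = 91.94 kg·m²; I_f = 511.4 + 91.94 = 603.3 kg·m².
ω_f = I_p ω_i / I_f = (511.4)(3.28) / 603.3 = 2.780 rad/s.
KE_i = ½(511.4)(3.280 rad/s)² = 2751 J; KE_f = ½(603.3)(2.780)² = 2332 J.
Fraction lost = 0.1524.

fraction ≈ 0.152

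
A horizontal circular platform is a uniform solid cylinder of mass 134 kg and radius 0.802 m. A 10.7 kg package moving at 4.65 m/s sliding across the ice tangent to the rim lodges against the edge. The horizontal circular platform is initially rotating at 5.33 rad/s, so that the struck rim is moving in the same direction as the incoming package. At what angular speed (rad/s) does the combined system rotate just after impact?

|ω_f| ≈ 5.39 rad/s

The axle reaction passes through the central axle and exerts no torque about it; angular momentum about the central axle is conserved through the impact.
I_p = ½(134)(0.802)² = 43.09 kg·m². Taking the sense of the package's angular momentum as positive, L_{package} = m v R = (10.7)(4.65)(0.802) = 39.90 kg·m²/s.
L_i = +I_p ω_p + m v R = +(43.09)(5.33) + 39.90 = 269.6 kg·m²/s.
After sticking, I_f = I_p + m R² = 43.09 + (10.7)(0.802)² = 49.98 kg·m².
ω_f = L_i / I_f = 269.6 / 49.98 = 5.394 rad/s.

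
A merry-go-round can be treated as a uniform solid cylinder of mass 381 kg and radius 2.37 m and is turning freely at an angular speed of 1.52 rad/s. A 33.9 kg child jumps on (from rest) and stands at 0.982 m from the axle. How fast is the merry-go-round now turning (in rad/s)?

ω_f ≈ 1.47 rad/s

No external torque acts about the axle; L_before = L_after.
I_p = ½(381)(2.37)² = 1070 kg·m².
Added inertia Σmr² = (33.9)(0.982)² = 32.69 kg·m²; I_f = 1070 + 32.69 = 1103 kg·m².
ω_f = I_p ω_i / I_f = (1070)(1.52) / 1103 = 1.475 rad/s.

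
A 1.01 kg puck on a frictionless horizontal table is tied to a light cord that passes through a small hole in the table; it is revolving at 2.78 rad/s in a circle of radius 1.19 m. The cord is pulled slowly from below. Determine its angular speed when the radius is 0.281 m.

No torque about the axis ⇒ m r₁² ω₁ = m r₂² ω₂.
ω₂ = ω₁ (r₁/r₂)² = (2.78)(1.19/0.281)² = 49.86 rad/s.

ω₂ ≈ 49.9 rad/s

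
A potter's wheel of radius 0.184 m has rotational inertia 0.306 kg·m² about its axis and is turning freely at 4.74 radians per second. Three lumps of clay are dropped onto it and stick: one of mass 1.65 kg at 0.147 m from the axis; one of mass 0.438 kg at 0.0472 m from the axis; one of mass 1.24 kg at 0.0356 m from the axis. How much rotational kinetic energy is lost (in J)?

The added mass arrives with no angular momentum about the axis, and any external torque about the axis is negligible, so the system's angular momentum is conserved.
Added inertia Σmr² = (1.65)(0.147)² + (0.438)(0.0472)² + (1.24)(0.0356)² = 0.03820 kg·m²; I_f = 0.3060 + 0.03820 = 0.3442 kg·m².
ω_f = I_p ω_i / I_f = (0.3060)(4.74) / 0.3442 = 4.214 rad/s.
KE_i = ½(0.3060)(4.740 rad/s)² = 3.438 J; KE_f = ½(0.3442)(4.214)² = 3.056 J.

energy lost ≈ 0.382 J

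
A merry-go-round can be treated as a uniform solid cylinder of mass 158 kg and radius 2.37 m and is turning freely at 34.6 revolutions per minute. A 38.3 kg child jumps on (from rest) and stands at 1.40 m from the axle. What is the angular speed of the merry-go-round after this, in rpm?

No external torque acts about the axle; L_before = L_after.
I_p = ½(158)(2.37)² = 443.7 kg·m².
Added inertia Σmr² = (38.3)(1.40)² = 75.07 kg·m²; I_f = 443.7 + 75.07 = 518.8 kg·m².
ω_f = I_p ω_i / I_f = (443.7)(34.6) / 518.8 = 29.59 rpm.

ω_f ≈ 29.6 rpm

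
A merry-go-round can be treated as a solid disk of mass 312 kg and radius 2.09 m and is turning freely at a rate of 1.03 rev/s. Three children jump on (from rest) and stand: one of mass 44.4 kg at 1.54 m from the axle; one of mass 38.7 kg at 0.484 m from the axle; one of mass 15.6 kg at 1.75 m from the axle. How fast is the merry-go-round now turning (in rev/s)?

ω_f ≈ 0.832 rev/s

The added mass arrives with no angular momentum about the axle, and any external torque about the axle is negligible, so the system's angular momentum is conserved.
I_p = ½(312)(2.09)² = 681.4 kg·m².
Added inertia Σmr² = (44.4)(1.54)² + (38.7)(0.484)² + (15.6)(1.75)² = 162.1 kg·m²; I_f = 681.4 + 162.1 = 843.6 kg·m².
ω_f = I_p ω_i / I_f = (681.4)(1.03) / 843.6 = 0.8320 rev/s.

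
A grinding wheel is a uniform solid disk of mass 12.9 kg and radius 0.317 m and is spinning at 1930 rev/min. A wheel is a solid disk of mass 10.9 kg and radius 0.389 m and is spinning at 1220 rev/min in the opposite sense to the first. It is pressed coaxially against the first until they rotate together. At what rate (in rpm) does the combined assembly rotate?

|ω_f| ≈ 166 rpm

The coupling torques are internal; angular momentum about the shared axis is conserved.
Moments of inertia: I_A = ½(12.9)(0.317)² = 0.6482 kg·m²; I_B = ½(10.9)(0.389)² = 0.8247 kg·m².
Taking A's sense as positive: L = (0.6482)(1930) − (0.8247)(1220) = 244.8 kg·m²·rpm.
Combined I = 0.6482 + 0.8247 = 1.473 kg·m².
ω_f = L / I = 244.8 / 1.473 = 166.2 rpm.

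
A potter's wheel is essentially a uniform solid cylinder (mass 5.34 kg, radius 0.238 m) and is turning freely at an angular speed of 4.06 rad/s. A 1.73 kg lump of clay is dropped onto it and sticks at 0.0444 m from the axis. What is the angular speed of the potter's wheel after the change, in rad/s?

ω_f ≈ 3.97 rad/s

The added mass arrives with no angular momentum about the axis, and any external torque about the axis is negligible, so the system's angular momentum is conserved.
I_p = ½(5.34)(0.238)² = 0.1512 kg·m².
Added inertia Σmr² = (1.73)(0.0444)² = 0.003410 kg·m²; I_f = 0.1512 + 0.003410 = 0.1546 kg·m².
ω_f = I_p ω_i / I_f = (0.1512)(4.06) / 0.1546 = 3.970 rad/s.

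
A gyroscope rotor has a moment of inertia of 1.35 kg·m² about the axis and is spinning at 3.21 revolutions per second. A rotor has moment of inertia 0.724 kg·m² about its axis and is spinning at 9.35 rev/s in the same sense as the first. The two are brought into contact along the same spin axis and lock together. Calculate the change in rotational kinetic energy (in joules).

The coupling torques are internal; angular momentum about the shared axis is conserved.
Taking A's sense as positive: L = (1.350)(3.21) + (0.7240)(9.35) = 11.10 kg·m²·rev/s.
Combined I = 1.350 + 0.7240 = 2.074 kg·m².
ω_f = L / I = 11.10 / 2.074 = 5.353 rev/s.
KE_i = ½ΣIω² = 1524 J; KE_f = ½(2.074)(33.64)² = 1173 J.

ΔKE ≈ -351 J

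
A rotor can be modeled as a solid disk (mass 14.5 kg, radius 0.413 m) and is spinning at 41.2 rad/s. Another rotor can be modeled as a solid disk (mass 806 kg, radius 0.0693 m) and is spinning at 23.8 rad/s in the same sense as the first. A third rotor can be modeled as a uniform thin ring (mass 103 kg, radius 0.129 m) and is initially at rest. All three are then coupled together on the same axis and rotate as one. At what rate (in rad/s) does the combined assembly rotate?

|ω_f| ≈ 19.9 rad/s

No external torque acts about the common axis, so total angular momentum is conserved.
Moments of inertia: I_A = ½(14.5)(0.413)² = 1.237 kg·m²; I_B = ½(806)(0.0693)² = 1.935 kg·m²; I_C = (103)(0.129)² = 1.714 kg·m².
Taking A's sense as positive: L = (1.237)(41.2) + (1.935)(23.8) = 97.01 kg·m²·rad/s.
Combined I = 1.237 + 1.935 + 1.714 = 4.886 kg·m².
ω_f = L / I = 97.01 / 4.886 = 19.85 rad/s.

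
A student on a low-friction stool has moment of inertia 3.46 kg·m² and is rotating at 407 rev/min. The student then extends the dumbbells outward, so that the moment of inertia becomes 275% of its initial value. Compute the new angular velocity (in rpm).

With no external torque about the axis, L is conserved: I₁ω₁ = I₂ω₂.
I₂ = 2.75 × 3.46 = 9.515 kg·m².
ω₂ = I₁ω₁ / I₂ = (3.460)(407 rpm) / (9.515) = 148.0 rpm.

ω₂ ≈ 148 rpm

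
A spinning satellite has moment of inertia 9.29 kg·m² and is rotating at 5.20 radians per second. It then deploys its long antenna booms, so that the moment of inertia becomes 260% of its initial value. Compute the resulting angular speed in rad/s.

ω₂ ≈ 2.00 rad/s

No external torque acts about the spin axis, so angular momentum is conserved.
I₂ = 2.60 × 9.29 = 24.15 kg·m².
ω₂ = I₁ω₁ / I₂ = (9.290)(5.20 rad/s) / (24.15) = 2.000 rad/s.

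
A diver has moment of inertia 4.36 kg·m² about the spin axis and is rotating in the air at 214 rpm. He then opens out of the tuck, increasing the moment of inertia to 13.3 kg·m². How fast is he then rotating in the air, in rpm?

ω₂ ≈ 70.2 rpm

With no external torque about the axis, L is conserved: I₁ω₁ = I₂ω₂.
ω₂ = I₁ω₁ / I₂ = (4.360)(214 rpm) / (13.30) = 70.15 rpm.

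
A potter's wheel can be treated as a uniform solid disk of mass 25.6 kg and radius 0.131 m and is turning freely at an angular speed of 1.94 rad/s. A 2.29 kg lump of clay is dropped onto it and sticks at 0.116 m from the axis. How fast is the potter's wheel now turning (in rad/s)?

No external torque acts about the axis; L_before = L_after.
I_p = ½(25.6)(0.131)² = 0.2197 kg·m².
Added inertia Σmr² = (2.29)(0.116)² = 0.03081 kg·m²; I_f = 0.2197 + 0.03081 = 0.2505 kg·m².
ω_f = I_p ω_i / I_f = (0.2197)(1.94) / 0.2505 = 1.701 rad/s.

ω_f ≈ 1.70 rad/s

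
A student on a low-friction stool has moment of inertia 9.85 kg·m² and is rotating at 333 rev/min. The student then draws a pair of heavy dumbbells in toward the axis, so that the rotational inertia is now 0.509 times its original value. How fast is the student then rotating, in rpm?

ω₂ ≈ 654 rpm

Angular momentum about the spin axis is conserved since the torque about it is zero.
I₂ = 0.509 × 9.85 = 5.014 kg·m².
ω₂ = I₁ω₁ / I₂ = (9.850)(333 rpm) / (5.014) = 654.2 rpm.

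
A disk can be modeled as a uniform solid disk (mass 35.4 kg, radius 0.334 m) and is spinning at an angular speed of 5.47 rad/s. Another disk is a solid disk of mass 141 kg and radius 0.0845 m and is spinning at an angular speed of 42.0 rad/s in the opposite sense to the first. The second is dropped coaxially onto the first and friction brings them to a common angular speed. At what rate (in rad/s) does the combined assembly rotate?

|ω_f| ≈ 4.17 rad/s

No external torque acts about the common axis, so total angular momentum is conserved.
Moments of inertia: I_A = ½(35.4)(0.334)² = 1.975 kg·m²; I_B = ½(141)(0.0845)² = 0.5034 kg·m².
Taking A's sense as positive: L = (1.975)(5.47) − (0.5034)(42.0) = -10.34 kg·m²·rad/s.
Combined I = 1.975 + 0.5034 = 2.478 kg·m².
ω_f = L / I = -10.34 / 2.478 = -4.173 rad/s.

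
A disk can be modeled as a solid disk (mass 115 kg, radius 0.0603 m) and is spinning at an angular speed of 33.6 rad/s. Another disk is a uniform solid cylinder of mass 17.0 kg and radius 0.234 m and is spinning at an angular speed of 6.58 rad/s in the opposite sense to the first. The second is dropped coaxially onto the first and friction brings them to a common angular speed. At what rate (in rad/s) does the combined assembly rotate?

|ω_f| ≈ 5.87 rad/s

No external torque acts about the common axis, so total angular momentum is conserved.
Moments of inertia: I_A = ½(115)(0.0603)² = 0.2091 kg·m²; I_B = ½(17.0)(0.234)² = 0.4654 kg·m².
Taking A's sense as positive: L = (0.2091)(33.6) − (0.4654)(6.58) = 3.962 kg·m²·rad/s.
Combined I = 0.2091 + 0.4654 = 0.6745 kg·m².
ω_f = L / I = 3.962 / 0.6745 = 5.875 rad/s.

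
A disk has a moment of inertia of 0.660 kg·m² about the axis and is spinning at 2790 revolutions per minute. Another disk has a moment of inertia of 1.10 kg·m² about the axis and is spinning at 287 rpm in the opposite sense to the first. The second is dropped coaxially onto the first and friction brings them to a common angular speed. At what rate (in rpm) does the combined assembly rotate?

The coupling torques are internal; angular momentum about the shared axis is conserved.
Taking A's sense as positive: L = (0.6600)(2790) − (1.100)(287) = 1526 kg·m²·rpm.
Combined I = 0.6600 + 1.100 = 1.760 kg·m².
ω_f = L / I = 1526 / 1.760 = 866.9 rpm.

|ω_f| ≈ 867 rpm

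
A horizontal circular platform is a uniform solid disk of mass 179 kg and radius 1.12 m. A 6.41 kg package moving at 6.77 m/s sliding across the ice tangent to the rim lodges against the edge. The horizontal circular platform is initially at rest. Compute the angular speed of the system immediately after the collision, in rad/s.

|ω_f| ≈ 0.404 rad/s

About the central axle the impulsive forces during the collision are internal, so angular momentum about that axis is conserved.
I_p = ½(179)(1.12)² = 112.3 kg·m². Taking the sense of the package's angular momentum as positive, L_{package} = m v R = (6.41)(6.77)(1.12) = 48.60 kg·m²/s.
L_i = 0 + 48.60 = 48.60 kg·m²/s.
After sticking, I_f = I_p + m R² = 112.3 + (6.41)(1.12)² = 120.3 kg·m².
ω_f = L_i / I_f = 48.60 / 120.3 = 0.4040 rad/s.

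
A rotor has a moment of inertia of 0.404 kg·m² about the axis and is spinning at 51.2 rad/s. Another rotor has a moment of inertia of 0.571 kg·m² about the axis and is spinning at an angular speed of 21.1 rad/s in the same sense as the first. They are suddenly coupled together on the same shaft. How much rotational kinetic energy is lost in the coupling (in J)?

No external torque acts about the common axis, so total angular momentum is conserved.
Taking A's sense as positive: L = (0.4040)(51.2) + (0.5710)(21.1) = 32.73 kg·m²·rad/s.
Combined I = 0.4040 + 0.5710 = 0.9750 kg·m².
ω_f = L / I = 32.73 / 0.9750 = 33.57 rad/s.
KE_i = ½ΣIω² = 656.6 J; KE_f = ½(0.9750)(33.57)² = 549.5 J.

ΔKE lost ≈ 107 J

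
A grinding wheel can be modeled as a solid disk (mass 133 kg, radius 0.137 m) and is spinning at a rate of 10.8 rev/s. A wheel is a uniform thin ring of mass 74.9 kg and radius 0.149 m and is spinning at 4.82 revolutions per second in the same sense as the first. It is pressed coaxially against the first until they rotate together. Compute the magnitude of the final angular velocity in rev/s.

|ω_f| ≈ 7.38 rev/s

The coupling torques are internal; angular momentum about the shared axis is conserved.
Moments of inertia: I_A = ½(133)(0.137)² = 1.248 kg·m²; I_B = (74.9)(0.149)² = 1.663 kg·m².
Taking A's sense as positive: L = (1.248)(10.8) + (1.663)(4.82) = 21.49 kg·m²·rev/s.
Combined I = 1.248 + 1.663 = 2.911 kg·m².
ω_f = L / I = 21.49 / 2.911 = 7.384 rev/s.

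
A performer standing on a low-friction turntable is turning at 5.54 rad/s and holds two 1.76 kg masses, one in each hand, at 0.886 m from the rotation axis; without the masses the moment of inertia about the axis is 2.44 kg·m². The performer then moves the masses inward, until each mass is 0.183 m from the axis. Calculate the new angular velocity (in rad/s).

ω₂ ≈ 11.3 rad/s

Angular momentum about the spin axis is conserved since the torque about it is zero.
I₁ = 2.44 + 2(1.76)(0.886)² = 5.203 kg·m²; I₂ = 2.44 + 2(1.76)(0.183)² = 2.558 kg·m².
ω₂ = I₁ω₁ / I₂ = (5.203)(5.54 rad/s) / (2.558) = 11.27 rad/s.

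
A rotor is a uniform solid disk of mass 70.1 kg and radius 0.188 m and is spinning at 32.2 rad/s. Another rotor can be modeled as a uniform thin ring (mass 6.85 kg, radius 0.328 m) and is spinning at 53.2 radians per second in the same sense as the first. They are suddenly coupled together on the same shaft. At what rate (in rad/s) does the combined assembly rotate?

The coupling torques are internal; angular momentum about the shared axis is conserved.
Moments of inertia: I_A = ½(70.1)(0.188)² = 1.239 kg·m²; I_B = (6.85)(0.328)² = 0.7370 kg·m².
Taking A's sense as positive: L = (1.239)(32.2) + (0.7370)(53.2) = 79.10 kg·m²·rad/s.
Combined I = 1.239 + 0.7370 = 1.976 kg·m².
ω_f = L / I = 79.10 / 1.976 = 40.03 rad/s.

|ω_f| ≈ 40.0 rad/s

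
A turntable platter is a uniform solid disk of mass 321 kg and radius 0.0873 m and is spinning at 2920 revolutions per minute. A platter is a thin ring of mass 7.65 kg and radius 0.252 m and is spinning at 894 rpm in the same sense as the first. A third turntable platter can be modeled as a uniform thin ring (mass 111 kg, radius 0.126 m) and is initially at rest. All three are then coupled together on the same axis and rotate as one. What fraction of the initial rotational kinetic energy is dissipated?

The coupling torques are internal; angular momentum about the shared axis is conserved.
Moments of inertia: I_A = ½(321)(0.0873)² = 1.223 kg·m²; I_B = (7.65)(0.252)² = 0.4858 kg·m²; I_C = (111)(0.126)² = 1.762 kg·m².
Taking A's sense as positive: L = (1.223)(2920) + (0.4858)(894) = 4006 kg·m²·rpm.
Combined I = 1.223 + 0.4858 + 1.762 = 3.471 kg·m².
ω_f = L / I = 4006 / 3.471 = 1154 rpm.
KE_i = ½ΣIω² = 59320 J; KE_f = ½(3.471)(120.9)² = 25350 J.
Fraction dissipated = (KE_i − KE_f)/KE_i = 0.5726.

fraction ≈ 0.573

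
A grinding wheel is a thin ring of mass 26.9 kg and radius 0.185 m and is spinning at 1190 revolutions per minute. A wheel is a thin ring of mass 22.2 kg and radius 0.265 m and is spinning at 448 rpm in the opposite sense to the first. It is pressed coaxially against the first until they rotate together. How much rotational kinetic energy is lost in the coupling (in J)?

The coupling torques are internal; angular momentum about the shared axis is conserved.
Moments of inertia: I_A = (26.9)(0.185)² = 0.9207 kg·m²; I_B = (22.2)(0.265)² = 1.559 kg·m².
Taking A's sense as positive: L = (0.9207)(1190) − (1.559)(448) = 397.1 kg·m²·rpm.
Combined I = 0.9207 + 1.559 = 2.480 kg·m².
ω_f = L / I = 397.1 / 2.480 = 160.2 rpm.
KE_i = ½ΣIω² = 8864 J; KE_f = ½(2.480)(16.77)² = 348.8 J.

ΔKE lost ≈ 8520 J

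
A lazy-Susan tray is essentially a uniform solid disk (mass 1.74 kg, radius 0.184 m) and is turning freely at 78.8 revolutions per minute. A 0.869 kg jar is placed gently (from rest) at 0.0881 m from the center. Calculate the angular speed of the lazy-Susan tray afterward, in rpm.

No external torque acts about the center; L_before = L_after.
I_p = ½(1.74)(0.184)² = 0.02945 kg·m².
Added inertia Σmr² = (0.869)(0.0881)² = 0.006745 kg·m²; I_f = 0.02945 + 0.006745 = 0.03620 kg·m².
ω_f = I_p ω_i / I_f = (0.02945)(78.8) / 0.03620 = 64.12 rpm.

ω_f ≈ 64.1 rpm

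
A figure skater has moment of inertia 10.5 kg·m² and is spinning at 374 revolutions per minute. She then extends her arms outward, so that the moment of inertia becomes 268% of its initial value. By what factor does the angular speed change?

ω₂/ω₁ ≈ 0.373

No external torque acts about the spin axis, so angular momentum is conserved.
I₂ = 2.68 × 10.5 = 28.14 kg·m².
ω₂/ω₁ = I₁/I₂ = 10.50 / 28.14 = 0.3731.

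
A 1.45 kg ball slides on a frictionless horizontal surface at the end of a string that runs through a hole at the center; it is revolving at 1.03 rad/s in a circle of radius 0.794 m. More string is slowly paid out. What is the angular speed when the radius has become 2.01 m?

The constraining force is radial, so m r² ω about the center is conserved.
ω₂ = ω₁ (r₁/r₂)² = (1.03)(0.794/2.01)² = 0.1607 rad/s.

ω₂ ≈ 0.161 rad/s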